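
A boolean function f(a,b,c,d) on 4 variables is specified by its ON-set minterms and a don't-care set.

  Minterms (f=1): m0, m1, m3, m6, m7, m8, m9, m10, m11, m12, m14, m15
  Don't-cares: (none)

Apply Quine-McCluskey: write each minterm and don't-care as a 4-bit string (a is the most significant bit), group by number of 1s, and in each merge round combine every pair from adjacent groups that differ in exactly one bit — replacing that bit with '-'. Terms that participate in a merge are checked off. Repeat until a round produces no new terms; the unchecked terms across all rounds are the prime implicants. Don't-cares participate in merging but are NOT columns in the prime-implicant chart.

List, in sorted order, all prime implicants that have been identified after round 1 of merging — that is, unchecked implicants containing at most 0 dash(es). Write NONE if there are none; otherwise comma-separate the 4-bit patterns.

[col 0] 0000*, 0001*, 0011*, 0110*, 0111*, 1000*, 1001*, 1010*, 1011*, 1100*, 1110*, 1111*
[col 1] -000*, -001*, -011*, -110*, -111*, 0-11*, 00-1*, 000-*, 011-*, 1-00*, 1-10*, 1-11*, 10-0*, 10-1*, 100-*, 101-*, 11-0*, 111-*
[col 2] --11, -0-1, -00-, -11-, 1--0, 1-1-, 10--
Prime implicants: --11, -0-1, -00-, -11-, 1--0, 1-1-, 10--

NONE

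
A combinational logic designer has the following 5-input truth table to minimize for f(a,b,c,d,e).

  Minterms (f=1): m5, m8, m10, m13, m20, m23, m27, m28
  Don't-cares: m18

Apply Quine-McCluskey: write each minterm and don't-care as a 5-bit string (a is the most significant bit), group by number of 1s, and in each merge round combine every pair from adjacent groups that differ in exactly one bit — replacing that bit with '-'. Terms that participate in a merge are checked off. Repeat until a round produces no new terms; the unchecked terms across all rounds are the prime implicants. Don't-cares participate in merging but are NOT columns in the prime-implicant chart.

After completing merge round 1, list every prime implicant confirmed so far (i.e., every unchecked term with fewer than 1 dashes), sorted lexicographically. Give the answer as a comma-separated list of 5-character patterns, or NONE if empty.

10010, 10111, 11011

size-2^0 implicants → 00101(✓)  01000(✓)  01010(✓)  01101(✓)  10010  10100(✓)  10111  11011  11100(✓)
size-2^1 implicants → 0-101  010-0  1-100
Unchecked terms (primes): 0-101, 010-0, 1-100, 10010, 10111, 11011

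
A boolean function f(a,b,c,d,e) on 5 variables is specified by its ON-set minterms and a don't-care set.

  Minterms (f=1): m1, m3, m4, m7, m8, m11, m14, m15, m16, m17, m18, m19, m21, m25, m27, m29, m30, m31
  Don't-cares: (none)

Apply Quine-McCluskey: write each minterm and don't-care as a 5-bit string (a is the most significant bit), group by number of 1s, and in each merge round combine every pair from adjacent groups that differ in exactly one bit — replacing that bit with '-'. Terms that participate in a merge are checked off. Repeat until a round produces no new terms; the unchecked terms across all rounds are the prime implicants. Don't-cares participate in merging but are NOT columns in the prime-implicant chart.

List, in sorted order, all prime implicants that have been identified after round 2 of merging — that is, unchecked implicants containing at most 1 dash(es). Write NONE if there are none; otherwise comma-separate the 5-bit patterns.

00100, 01000

size-2^0 implicants → 00001(✓)  00011(✓)  00100  00111(✓)  01000  01011(✓)  01110(✓)  01111(✓)  10000(✓)  10001(✓)  10010(✓)  10011(✓)  10101(✓)  11001(✓)  11011(✓)  11101(✓)  11110(✓)  11111(✓)
size-2^1 implicants → -0001(✓)  -0011(✓)  -1011(✓)  -1110(✓)  -1111(✓)  0-011(✓)  0-111(✓)  00-11(✓)  000-1(✓)  01-11(✓)  0111-(✓)  1-001(✓)  1-011(✓)  1-101(✓)  10-01(✓)  100-0(✓)  100-1(✓)  1000-(✓)  1001-(✓)  11-01(✓)  11-11(✓)  110-1(✓)  111-1(✓)  1111-(✓)
size-2^2 implicants → --011  -00-1  -1-11  -111-  0--11  1--01  1-0-1  100--  11--1
Unchecked terms (primes): --011, -00-1, -1-11, -111-, 0--11, 00100, 01000, 1--01, 1-0-1, 100--, 11--1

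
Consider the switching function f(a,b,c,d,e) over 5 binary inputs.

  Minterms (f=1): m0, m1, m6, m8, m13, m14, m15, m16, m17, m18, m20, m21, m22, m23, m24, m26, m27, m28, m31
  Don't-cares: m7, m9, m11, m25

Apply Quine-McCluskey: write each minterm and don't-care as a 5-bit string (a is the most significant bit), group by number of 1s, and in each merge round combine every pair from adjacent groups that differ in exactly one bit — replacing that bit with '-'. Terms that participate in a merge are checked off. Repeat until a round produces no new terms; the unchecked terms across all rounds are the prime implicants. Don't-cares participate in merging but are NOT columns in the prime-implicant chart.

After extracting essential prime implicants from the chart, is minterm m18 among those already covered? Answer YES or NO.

NO

Round 0: 00000✓ 00001✓ 00110✓ 00111✓ 01000✓ 01001✓ 01011✓ 01101✓ 01110✓ 01111✓ 10000✓ 10001✓ 10010✓ 10100✓ 10101✓ 10110✓ 10111✓ 11000✓ 11001✓ 11010✓ 11011✓ 11100✓ 11111✓
Round 1: -0000✓ -0001✓ -0110✓ -0111✓ -1000✓ -1001✓ -1011✓ -1111✓ 0-000✓ 0-001✓ 0-110✓ 0-111✓ 0000-✓ 0011-✓ 01-01✓ 01-11✓ 010-1✓ 0100-✓ 011-1✓ 0111-✓ 1-000✓ 1-001✓ 1-010✓ 1-100✓ 1-111✓ 10-00✓ 10-01✓ 10-10✓ 100-0✓ 1000-✓ 101-0✓ 101-1✓ 1010-✓ 1011-✓ 11-00✓ 11-11✓ 110-0✓ 110-1✓ 1100-✓ 1101-✓
Round 2: --000✓ --001✓ --111 -000-✓ -011- -1-11 -10-1 -100-✓ 0-00-✓ 0-11- 01--1 1--00 1-0-0 1-00-✓ 10--0 10-0- 101-- 110--
Round 3: --00-
PIs = {--00-, --111, -011-, -1-11, -10-1, 0-11-, 01--1, 1--00, 1-0-0, 10--0, 10-0-, 101--, 110--}
Coverage chart:
  m0: --00- ←essential
  m1: --00- ←essential
  m6: -011-,0-11-
  m8: --00- ←essential
  m13: 01--1 ←essential
  m14: 0-11- ←essential
  m15: --111,-1-11,0-11-,01--1
  m16: --00-,1--00,1-0-0,10--0,10-0-
  m17: --00-,10-0-
  m18: 1-0-0,10--0
  m20: 1--00,10--0,10-0-,101--
  m21: 10-0-,101--
  m22: -011-,10--0,101--
  m23: --111,-011-,101--
  m24: --00-,1--00,1-0-0,110--
  m26: 1-0-0,110--
  m27: -1-11,-10-1,110--
  m28: 1--00 ←essential
  m31: --111,-1-11
Essential: --00-, 0-11-, 01--1, 1--00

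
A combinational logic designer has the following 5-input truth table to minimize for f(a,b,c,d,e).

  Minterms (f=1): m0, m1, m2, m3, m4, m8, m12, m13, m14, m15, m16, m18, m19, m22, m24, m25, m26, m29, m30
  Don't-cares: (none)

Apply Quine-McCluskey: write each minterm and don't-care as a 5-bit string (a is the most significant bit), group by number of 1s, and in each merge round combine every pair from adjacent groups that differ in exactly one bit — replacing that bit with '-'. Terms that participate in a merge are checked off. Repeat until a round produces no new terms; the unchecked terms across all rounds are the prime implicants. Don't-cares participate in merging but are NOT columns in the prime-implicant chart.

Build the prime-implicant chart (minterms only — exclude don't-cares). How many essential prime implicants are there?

Round 0: 00000✓ 00001✓ 00010✓ 00011✓ 00100✓ 01000✓ 01100✓ 01101✓ 01110✓ 01111✓ 10000✓ 10010✓ 10011✓ 10110✓ 11000✓ 11001✓ 11010✓ 11101✓ 11110✓
Round 1: -0000✓ -0010✓ -0011✓ -1000✓ -1101 -1110 0-000✓ 0-100✓ 00-00✓ 000-0✓ 000-1✓ 0000-✓ 0001-✓ 01-00✓ 011-0✓ 011-1✓ 0110-✓ 0111-✓ 1-000✓ 1-010✓ 1-110✓ 10-10✓ 100-0✓ 1001-✓ 11-01 11-10✓ 110-0✓ 1100-
Round 2: --000 -00-0 -001- 0--00 000-- 011-- 1--10 1-0-0
PIs = {--000, -00-0, -001-, -1101, -1110, 0--00, 000--, 011--, 1--10, 1-0-0, 11-01, 1100-}
Coverage chart:
  m0: --000,-00-0,0--00,000--
  m1: 000-- ←essential
  m2: -00-0,-001-,000--
  m3: -001-,000--
  m4: 0--00 ←essential
  m8: --000,0--00
  m12: 0--00,011--
  m13: -1101,011--
  m14: -1110,011--
  m15: 011-- ←essential
  m16: --000,-00-0,1-0-0
  m18: -00-0,-001-,1--10,1-0-0
  m19: -001- ←essential
  m22: 1--10 ←essential
  m24: --000,1-0-0,1100-
  m25: 11-01,1100-
  m26: 1--10,1-0-0
  m29: -1101,11-01
  m30: -1110,1--10
Essential: -001-, 0--00, 000--, 011--, 1--10

5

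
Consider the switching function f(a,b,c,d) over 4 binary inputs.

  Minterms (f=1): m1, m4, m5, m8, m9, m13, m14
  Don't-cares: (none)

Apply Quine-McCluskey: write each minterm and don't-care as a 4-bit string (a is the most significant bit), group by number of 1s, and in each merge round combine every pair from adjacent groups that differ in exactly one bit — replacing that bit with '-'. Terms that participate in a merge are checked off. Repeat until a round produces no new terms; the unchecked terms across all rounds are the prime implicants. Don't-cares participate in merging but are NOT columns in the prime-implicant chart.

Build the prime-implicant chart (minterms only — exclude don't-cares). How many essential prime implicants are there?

4

size-2^0 implicants → 0001(✓)  0100(✓)  0101(✓)  1000(✓)  1001(✓)  1101(✓)  1110
size-2^1 implicants → -001(✓)  -101(✓)  0-01(✓)  010-  1-01(✓)  100-
size-2^2 implicants → --01
Unchecked terms (primes): --01, 010-, 100-, 1110
Minterm coverage:
  m1 ⊆ --01 [E]
  m4 ⊆ 010- [E]
  m5 ⊆ --01,010-
  m8 ⊆ 100- [E]
  m9 ⊆ --01,100-
  m13 ⊆ --01 [E]
  m14 ⊆ 1110 [E]
E = {--01, 010-, 100-, 1110}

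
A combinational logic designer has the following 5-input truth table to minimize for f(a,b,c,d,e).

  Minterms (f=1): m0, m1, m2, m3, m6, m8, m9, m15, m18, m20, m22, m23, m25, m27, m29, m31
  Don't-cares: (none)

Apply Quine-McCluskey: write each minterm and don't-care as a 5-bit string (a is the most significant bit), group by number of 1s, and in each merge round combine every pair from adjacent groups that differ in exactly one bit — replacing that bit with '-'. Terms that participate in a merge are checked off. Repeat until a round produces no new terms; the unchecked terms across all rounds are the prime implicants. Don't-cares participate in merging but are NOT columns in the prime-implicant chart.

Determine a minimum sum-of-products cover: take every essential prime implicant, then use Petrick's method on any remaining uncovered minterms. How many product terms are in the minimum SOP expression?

7

size-2^0 implicants → 00000(✓)  00001(✓)  00010(✓)  00011(✓)  00110(✓)  01000(✓)  01001(✓)  01111(✓)  10010(✓)  10100(✓)  10110(✓)  10111(✓)  11001(✓)  11011(✓)  11101(✓)  11111(✓)
size-2^1 implicants → -0010(✓)  -0110(✓)  -1001  -1111  0-000(✓)  0-001(✓)  00-10(✓)  000-0(✓)  000-1(✓)  0000-(✓)  0001-(✓)  0100-(✓)  1-111  10-10(✓)  101-0  1011-  11-01(✓)  11-11(✓)  110-1(✓)  111-1(✓)
size-2^2 implicants → -0-10  0-00-  000--  11--1
Unchecked terms (primes): -0-10, -1001, -1111, 0-00-, 000--, 1-111, 101-0, 1011-, 11--1
Minterm coverage:
  m0 ⊆ 0-00-,000--
  m1 ⊆ 0-00-,000--
  m2 ⊆ -0-10,000--
  m3 ⊆ 000-- [E]
  m6 ⊆ -0-10 [E]
  m8 ⊆ 0-00- [E]
  m9 ⊆ -1001,0-00-
  m15 ⊆ -1111 [E]
  m18 ⊆ -0-10 [E]
  m20 ⊆ 101-0 [E]
  m22 ⊆ -0-10,101-0,1011-
  m23 ⊆ 1-111,1011-
  m25 ⊆ -1001,11--1
  m27 ⊆ 11--1 [E]
  m29 ⊆ 11--1 [E]
  m31 ⊆ -1111,1-111,11--1
E = {-0-10, -1111, 0-00-, 000--, 101-0, 11--1}
Petrick residual → 1-111
Cover = b'de' + bcde + a'c'd' + a'b'c' + acde + ab'ce' + abe  |cover|=7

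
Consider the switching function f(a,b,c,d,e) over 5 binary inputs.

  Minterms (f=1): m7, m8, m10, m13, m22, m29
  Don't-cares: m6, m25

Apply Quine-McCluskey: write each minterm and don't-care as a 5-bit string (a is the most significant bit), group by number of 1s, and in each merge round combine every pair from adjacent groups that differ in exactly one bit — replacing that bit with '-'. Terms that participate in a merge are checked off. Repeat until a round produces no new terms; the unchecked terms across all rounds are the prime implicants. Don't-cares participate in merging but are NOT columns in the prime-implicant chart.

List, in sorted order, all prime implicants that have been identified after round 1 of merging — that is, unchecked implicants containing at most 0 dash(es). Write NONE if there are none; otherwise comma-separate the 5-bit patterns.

NONE

Round 0: 00110✓ 00111✓ 01000✓ 01010✓ 01101✓ 10110✓ 11001✓ 11101✓
Round 1: -0110 -1101 0011- 010-0 11-01
PIs = {-0110, -1101, 0011-, 010-0, 11-01}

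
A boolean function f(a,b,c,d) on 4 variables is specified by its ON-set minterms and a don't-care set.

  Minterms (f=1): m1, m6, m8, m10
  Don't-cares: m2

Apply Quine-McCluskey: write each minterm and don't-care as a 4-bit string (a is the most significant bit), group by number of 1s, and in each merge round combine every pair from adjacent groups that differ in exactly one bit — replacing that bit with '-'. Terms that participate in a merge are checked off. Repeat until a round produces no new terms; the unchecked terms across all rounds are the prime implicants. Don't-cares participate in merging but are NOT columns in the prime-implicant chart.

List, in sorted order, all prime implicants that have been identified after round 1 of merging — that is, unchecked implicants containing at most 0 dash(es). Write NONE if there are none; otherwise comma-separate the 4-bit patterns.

0001

[col 0] 0001, 0010*, 0110*, 1000*, 1010*
[col 1] -010, 0-10, 10-0
Prime implicants: -010, 0-10, 0001, 10-0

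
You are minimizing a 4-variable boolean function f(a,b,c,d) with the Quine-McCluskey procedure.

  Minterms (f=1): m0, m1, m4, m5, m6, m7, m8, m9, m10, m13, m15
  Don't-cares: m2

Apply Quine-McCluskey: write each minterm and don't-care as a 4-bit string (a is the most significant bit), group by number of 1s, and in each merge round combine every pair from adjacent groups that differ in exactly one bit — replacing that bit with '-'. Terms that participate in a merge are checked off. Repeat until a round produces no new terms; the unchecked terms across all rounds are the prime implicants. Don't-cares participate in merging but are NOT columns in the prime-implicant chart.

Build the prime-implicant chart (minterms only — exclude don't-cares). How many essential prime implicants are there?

2

size-2^0 implicants → 0000(✓)  0001(✓)  0010(✓)  0100(✓)  0101(✓)  0110(✓)  0111(✓)  1000(✓)  1001(✓)  1010(✓)  1101(✓)  1111(✓)
size-2^1 implicants → -000(✓)  -001(✓)  -010(✓)  -101(✓)  -111(✓)  0-00(✓)  0-01(✓)  0-10(✓)  00-0(✓)  000-(✓)  01-0(✓)  01-1(✓)  010-(✓)  011-(✓)  1-01(✓)  10-0(✓)  100-(✓)  11-1(✓)
size-2^2 implicants → --01  -0-0  -00-  -1-1  0--0  0-0-  01--
Unchecked terms (primes): --01, -0-0, -00-, -1-1, 0--0, 0-0-, 01--
Minterm coverage:
  m0 ⊆ -0-0,-00-,0--0,0-0-
  m1 ⊆ --01,-00-,0-0-
  m4 ⊆ 0--0,0-0-,01--
  m5 ⊆ --01,-1-1,0-0-,01--
  m6 ⊆ 0--0,01--
  m7 ⊆ -1-1,01--
  m8 ⊆ -0-0,-00-
  m9 ⊆ --01,-00-
  m10 ⊆ -0-0 [E]
  m13 ⊆ --01,-1-1
  m15 ⊆ -1-1 [E]
E = {-0-0, -1-1}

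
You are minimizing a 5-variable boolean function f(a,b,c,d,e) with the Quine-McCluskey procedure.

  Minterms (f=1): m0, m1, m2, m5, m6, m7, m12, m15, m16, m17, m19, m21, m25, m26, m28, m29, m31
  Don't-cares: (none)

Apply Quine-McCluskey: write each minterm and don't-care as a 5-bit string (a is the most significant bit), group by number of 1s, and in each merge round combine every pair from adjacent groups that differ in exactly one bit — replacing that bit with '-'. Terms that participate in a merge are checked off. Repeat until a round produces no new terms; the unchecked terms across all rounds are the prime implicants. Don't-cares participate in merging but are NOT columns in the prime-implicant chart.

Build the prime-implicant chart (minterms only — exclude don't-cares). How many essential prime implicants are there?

size-2^0 implicants → 00000(✓)  00001(✓)  00010(✓)  00101(✓)  00110(✓)  00111(✓)  01100(✓)  01111(✓)  10000(✓)  10001(✓)  10011(✓)  10101(✓)  11001(✓)  11010  11100(✓)  11101(✓)  11111(✓)
size-2^1 implicants → -0000(✓)  -0001(✓)  -0101(✓)  -1100  -1111  0-111  00-01(✓)  00-10  000-0  0000-(✓)  001-1  0011-  1-001(✓)  1-101(✓)  10-01(✓)  100-1  1000-(✓)  11-01(✓)  111-1  1110-
size-2^2 implicants → -0-01  -000-  1--01
Unchecked terms (primes): -0-01, -000-, -1100, -1111, 0-111, 00-10, 000-0, 001-1, 0011-, 1--01, 100-1, 11010, 111-1, 1110-
Minterm coverage:
  m0 ⊆ -000-,000-0
  m1 ⊆ -0-01,-000-
  m2 ⊆ 00-10,000-0
  m5 ⊆ -0-01,001-1
  m6 ⊆ 00-10,0011-
  m7 ⊆ 0-111,001-1,0011-
  m12 ⊆ -1100 [E]
  m15 ⊆ -1111,0-111
  m16 ⊆ -000- [E]
  m17 ⊆ -0-01,-000-,1--01,100-1
  m19 ⊆ 100-1 [E]
  m21 ⊆ -0-01,1--01
  m25 ⊆ 1--01 [E]
  m26 ⊆ 11010 [E]
  m28 ⊆ -1100,1110-
  m29 ⊆ 1--01,111-1,1110-
  m31 ⊆ -1111,111-1
E = {-000-, -1100, 1--01, 100-1, 11010}

5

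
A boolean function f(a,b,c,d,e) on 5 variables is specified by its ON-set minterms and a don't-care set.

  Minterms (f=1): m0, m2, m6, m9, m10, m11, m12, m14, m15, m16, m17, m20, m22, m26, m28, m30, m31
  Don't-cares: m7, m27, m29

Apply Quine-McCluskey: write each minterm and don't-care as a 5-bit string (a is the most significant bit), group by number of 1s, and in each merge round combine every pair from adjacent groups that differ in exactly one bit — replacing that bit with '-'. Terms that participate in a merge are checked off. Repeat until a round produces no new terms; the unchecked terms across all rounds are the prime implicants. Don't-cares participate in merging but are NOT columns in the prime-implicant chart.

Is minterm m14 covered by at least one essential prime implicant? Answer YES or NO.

[col 0] 00000*, 00010*, 00110*, 00111*, 01001*, 01010*, 01011*, 01100*, 01110*, 01111*, 10000*, 10001*, 10100*, 10110*, 11010*, 11011*, 11100*, 11101*, 11110*, 11111*
[col 1] -0000, -0110*, -1010*, -1011*, -1100*, -1110*, -1111*, 0-010*, 0-110*, 0-111*, 00-10*, 000-0, 0011-*, 01-10*, 01-11*, 010-1, 0101-*, 011-0*, 0111-*, 1-100*, 1-110*, 10-00, 1000-, 101-0*, 11-10*, 11-11*, 1101-*, 111-0*, 111-1*, 1110-*, 1111-*
[col 2] --110, -1-10*, -1-11*, -101-*, -11-0, -111-*, 0--10, 0-11-, 01-1-*, 1-1-0, 11-1-*, 111--
[col 3] -1-1-
Prime implicants: --110, -0000, -1-1-, -11-0, 0--10, 0-11-, 000-0, 010-1, 1-1-0, 10-00, 1000-, 111--
PI chart (minterm → PIs covering it):
  0 | -0000,000-0
  2 | 0--10,000-0
  6 | --110,0--10,0-11-
  9 | 010-1  (sole → essential)
  10 | -1-1-,0--10
  11 | -1-1-,010-1
  12 | -11-0  (sole → essential)
  14 | --110,-1-1-,-11-0,0--10,0-11-
  15 | -1-1-,0-11-
  16 | -0000,10-00,1000-
  17 | 1000-  (sole → essential)
  20 | 1-1-0,10-00
  22 | --110,1-1-0
  26 | -1-1-  (sole → essential)
  28 | -11-0,1-1-0,111--
  30 | --110,-1-1-,-11-0,1-1-0,111--
  31 | -1-1-,111--
Essential prime implicants: -1-1-, -11-0, 010-1, 1000-

YES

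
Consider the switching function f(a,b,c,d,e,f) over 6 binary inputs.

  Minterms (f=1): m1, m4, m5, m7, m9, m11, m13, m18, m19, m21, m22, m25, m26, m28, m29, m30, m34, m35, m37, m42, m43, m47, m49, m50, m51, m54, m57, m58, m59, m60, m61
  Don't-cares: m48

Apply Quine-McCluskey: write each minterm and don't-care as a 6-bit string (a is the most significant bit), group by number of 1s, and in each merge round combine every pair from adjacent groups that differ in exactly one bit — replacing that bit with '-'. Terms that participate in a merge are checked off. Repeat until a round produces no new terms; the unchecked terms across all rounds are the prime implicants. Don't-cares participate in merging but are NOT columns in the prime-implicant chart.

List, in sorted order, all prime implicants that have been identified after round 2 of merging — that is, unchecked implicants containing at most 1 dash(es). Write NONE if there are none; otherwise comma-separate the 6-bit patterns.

-00101, -01011, 0001-1, 00010-, 0010-1, 0111-0, 101-11

Round 0: 000001✓ 000100✓ 000101✓ 000111✓ 001001✓ 001011✓ 001101✓ 010010✓ 010011✓ 010101✓ 010110✓ 011001✓ 011010✓ 011100✓ 011101✓ 011110✓ 100010✓ 100011✓ 100101✓ 101010✓ 101011✓ 101111✓ 110000✓ 110001✓ 110010✓ 110011✓ 110110✓ 111001✓ 111010✓ 111011✓ 111100✓ 111101✓
Round 1: -00101 -01011 -10010✓ -10011✓ -10110✓ -11001✓ -11010✓ -11100✓ -11101✓ 0-0101✓ 0-1001✓ 0-1101✓ 00-001✓ 00-101✓ 000-01✓ 0001-1 00010- 001-01✓ 0010-1 01-010✓ 01-101✓ 01-110✓ 010-10✓ 01001-✓ 011-01✓ 011-10✓ 0111-0 01110-✓ 1-0010✓ 1-0011✓ 1-1010✓ 1-1011✓ 10-010✓ 10-011✓ 10001-✓ 101-11 10101-✓ 11-001✓ 11-010✓ 11-011✓ 110-10✓ 1100-0✓ 1100-1✓ 11000-✓ 11001-✓ 111-01✓ 1110-1✓ 11101-✓ 11110-✓
Round 2: -1-010 -10-10 -1001- -11-01 -1110- 0--101 0-1-01 00--01 01--10 1--010✓ 1--011✓ 1-001-✓ 1-101-✓ 10-01-✓ 11-0-1 11-01-✓ 1100--
Round 3: 1--01-
PIs = {-00101, -01011, -1-010, -10-10, -1001-, -11-01, -1110-, 0--101, 0-1-01, 00--01, 0001-1, 00010-, 0010-1, 01--10, 0111-0, 1--01-, 101-11, 11-0-1, 1100--}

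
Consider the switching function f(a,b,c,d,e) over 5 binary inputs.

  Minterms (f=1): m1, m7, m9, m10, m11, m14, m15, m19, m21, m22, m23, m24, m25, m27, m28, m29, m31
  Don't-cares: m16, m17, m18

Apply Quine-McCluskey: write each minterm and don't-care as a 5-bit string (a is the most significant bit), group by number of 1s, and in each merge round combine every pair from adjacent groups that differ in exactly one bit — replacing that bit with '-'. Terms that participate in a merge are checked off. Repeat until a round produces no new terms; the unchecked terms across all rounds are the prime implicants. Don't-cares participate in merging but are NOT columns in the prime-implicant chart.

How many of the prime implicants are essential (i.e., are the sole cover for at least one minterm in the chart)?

6

[col 0] 00001*, 00111*, 01001*, 01010*, 01011*, 01110*, 01111*, 10000*, 10001*, 10010*, 10011*, 10101*, 10110*, 10111*, 11000*, 11001*, 11011*, 11100*, 11101*, 11111*
[col 1] -0001*, -0111*, -1001*, -1011*, -1111*, 0-001*, 0-111*, 01-10*, 01-11*, 010-1*, 0101-*, 0111-*, 1-000*, 1-001*, 1-011*, 1-101*, 1-111*, 10-01*, 10-10*, 10-11*, 100-0*, 100-1*, 1000-*, 1001-*, 101-1*, 1011-*, 11-00*, 11-01*, 11-11*, 110-1*, 1100-*, 111-1*, 1110-*
[col 2] --001, --111, -1-11, -10-1, 01-1-, 1--01*, 1--11*, 1-0-1*, 1-00-, 1-1-1*, 10--1*, 10-1-, 100--, 11--1*, 11-0-
[col 3] 1---1
Prime implicants: --001, --111, -1-11, -10-1, 01-1-, 1---1, 1-00-, 10-1-, 100--, 11-0-
PI chart (minterm → PIs covering it):
  1 | --001  (sole → essential)
  7 | --111  (sole → essential)
  9 | --001,-10-1
  10 | 01-1-  (sole → essential)
  11 | -1-11,-10-1,01-1-
  14 | 01-1-  (sole → essential)
  15 | --111,-1-11,01-1-
  19 | 1---1,10-1-,100--
  21 | 1---1  (sole → essential)
  22 | 10-1-  (sole → essential)
  23 | --111,1---1,10-1-
  24 | 1-00-,11-0-
  25 | --001,-10-1,1---1,1-00-,11-0-
  27 | -1-11,-10-1,1---1
  28 | 11-0-  (sole → essential)
  29 | 1---1,11-0-
  31 | --111,-1-11,1---1
Essential prime implicants: --001, --111, 01-1-, 1---1, 10-1-, 11-0-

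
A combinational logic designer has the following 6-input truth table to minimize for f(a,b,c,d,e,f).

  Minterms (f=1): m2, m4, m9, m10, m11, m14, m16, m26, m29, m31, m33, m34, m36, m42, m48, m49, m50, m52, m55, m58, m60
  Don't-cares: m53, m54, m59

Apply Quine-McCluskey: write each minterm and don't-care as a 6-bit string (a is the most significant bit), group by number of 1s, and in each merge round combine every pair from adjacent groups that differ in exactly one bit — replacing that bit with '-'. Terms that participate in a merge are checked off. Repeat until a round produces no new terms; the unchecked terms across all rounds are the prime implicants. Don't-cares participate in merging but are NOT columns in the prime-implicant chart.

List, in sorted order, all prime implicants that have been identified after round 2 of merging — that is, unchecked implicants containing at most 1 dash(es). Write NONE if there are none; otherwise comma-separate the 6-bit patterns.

[col 0] 000010*, 000100*, 001001*, 001010*, 001011*, 001110*, 010000*, 011010*, 011101*, 011111*, 100001*, 100010*, 100100*, 101010*, 110000*, 110001*, 110010*, 110100*, 110101*, 110110*, 110111*, 111010*, 111011*, 111100*
[col 1] -00010*, -00100, -01010*, -10000, -11010*, 0-1010*, 00-010*, 001-10, 0010-1, 00101-, 0111-1, 1-0001, 1-0010*, 1-0100, 1-1010*, 10-010*, 11-010*, 11-100, 110-00*, 110-01*, 110-10*, 1100-0*, 11000-*, 1101-0*, 1101-1*, 11010-*, 11011-*, 11101-
[col 2] --1010, -0-010, 1--010, 110--0, 110-0-, 1101--
Prime implicants: --1010, -0-010, -00100, -10000, 001-10, 0010-1, 00101-, 0111-1, 1--010, 1-0001, 1-0100, 11-100, 110--0, 110-0-, 1101--, 11101-

-00100, -10000, 001-10, 0010-1, 00101-, 0111-1, 1-0001, 1-0100, 11-100, 11101-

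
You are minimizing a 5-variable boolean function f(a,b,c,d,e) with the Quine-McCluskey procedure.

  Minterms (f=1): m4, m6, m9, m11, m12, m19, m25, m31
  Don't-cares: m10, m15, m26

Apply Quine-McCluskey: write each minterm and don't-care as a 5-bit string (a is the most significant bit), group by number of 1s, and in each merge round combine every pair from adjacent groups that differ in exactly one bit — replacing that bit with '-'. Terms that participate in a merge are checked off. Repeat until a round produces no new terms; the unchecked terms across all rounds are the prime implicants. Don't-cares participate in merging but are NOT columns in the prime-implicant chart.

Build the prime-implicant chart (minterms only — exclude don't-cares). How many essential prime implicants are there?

Round 0: 00100✓ 00110✓ 01001✓ 01010✓ 01011✓ 01100✓ 01111✓ 10011 11001✓ 11010✓ 11111✓
Round 1: -1001 -1010 -1111 0-100 001-0 01-11 010-1 0101-
PIs = {-1001, -1010, -1111, 0-100, 001-0, 01-11, 010-1, 0101-, 10011}
Coverage chart:
  m4: 0-100,001-0
  m6: 001-0 ←essential
  m9: -1001,010-1
  m11: 01-11,010-1,0101-
  m12: 0-100 ←essential
  m19: 10011 ←essential
  m25: -1001 ←essential
  m31: -1111 ←essential
Essential: -1001, -1111, 0-100, 001-0, 10011

5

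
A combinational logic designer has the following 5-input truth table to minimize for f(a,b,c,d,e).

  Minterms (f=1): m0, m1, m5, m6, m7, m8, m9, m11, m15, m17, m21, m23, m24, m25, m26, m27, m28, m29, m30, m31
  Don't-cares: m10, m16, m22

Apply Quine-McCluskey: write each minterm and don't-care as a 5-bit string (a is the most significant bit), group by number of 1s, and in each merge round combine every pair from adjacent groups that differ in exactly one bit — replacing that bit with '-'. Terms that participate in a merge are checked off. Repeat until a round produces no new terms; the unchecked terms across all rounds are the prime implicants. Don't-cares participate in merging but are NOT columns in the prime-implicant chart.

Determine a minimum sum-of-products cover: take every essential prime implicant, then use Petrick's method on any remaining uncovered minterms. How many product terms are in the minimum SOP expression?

[col 0] 00000*, 00001*, 00101*, 00110*, 00111*, 01000*, 01001*, 01010*, 01011*, 01111*, 10000*, 10001*, 10101*, 10110*, 10111*, 11000*, 11001*, 11010*, 11011*, 11100*, 11101*, 11110*, 11111*
[col 1] -0000*, -0001*, -0101*, -0110*, -0111*, -1000*, -1001*, -1010*, -1011*, -1111*, 0-000*, 0-001*, 0-111*, 00-01*, 0000-*, 001-1*, 0011-*, 01-11*, 010-0*, 010-1*, 0100-*, 0101-*, 1-000*, 1-001*, 1-101*, 1-110*, 1-111*, 10-01*, 1000-*, 101-1*, 1011-*, 11-00*, 11-01*, 11-10*, 11-11*, 110-0*, 110-1*, 1100-*, 1101-*, 111-0*, 111-1*, 1110-*, 1111-*
[col 2] --000*, --001*, --111, -0-01, -000-*, -01-1, -011-, -1-11, -10-0*, -10-1*, -100-*, -101-*, 0-00-*, 010--*, 1--01, 1-00-*, 1-1-1, 1-11-, 11--0*, 11--1*, 11-0-*, 11-1-*, 110--*, 111--*
[col 3] --00-, -10--, 11---
Prime implicants: --00-, --111, -0-01, -01-1, -011-, -1-11, -10--, 1--01, 1-1-1, 1-11-, 11---
PI chart (minterm → PIs covering it):
  0 | --00-  (sole → essential)
  1 | --00-,-0-01
  5 | -0-01,-01-1
  6 | -011-  (sole → essential)
  7 | --111,-01-1,-011-
  8 | --00-,-10--
  9 | --00-,-10--
  11 | -1-11,-10--
  15 | --111,-1-11
  17 | --00-,-0-01,1--01
  21 | -0-01,-01-1,1--01,1-1-1
  23 | --111,-01-1,-011-,1-1-1,1-11-
  24 | --00-,-10--,11---
  25 | --00-,-10--,1--01,11---
  26 | -10--,11---
  27 | -1-11,-10--,11---
  28 | 11---  (sole → essential)
  29 | 1--01,1-1-1,11---
  30 | 1-11-,11---
  31 | --111,-1-11,1-1-1,1-11-,11---
Essential prime implicants: --00-, -011-, 11---
Petrick residual → -0-01, -1-11
Minimum SOP uses 5 PIs: c'd' + b'd'e + b'cd + bde + ab

5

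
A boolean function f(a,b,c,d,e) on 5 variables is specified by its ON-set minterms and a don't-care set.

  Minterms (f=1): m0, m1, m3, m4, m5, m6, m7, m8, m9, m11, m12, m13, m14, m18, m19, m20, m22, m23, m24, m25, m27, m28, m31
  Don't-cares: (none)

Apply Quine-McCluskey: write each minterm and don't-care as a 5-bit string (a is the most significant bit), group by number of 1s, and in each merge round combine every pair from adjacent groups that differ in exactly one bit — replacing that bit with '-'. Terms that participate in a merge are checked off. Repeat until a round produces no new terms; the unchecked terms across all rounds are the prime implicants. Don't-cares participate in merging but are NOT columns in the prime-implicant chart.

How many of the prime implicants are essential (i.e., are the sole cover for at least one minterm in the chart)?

Round 0: 00000✓ 00001✓ 00011✓ 00100✓ 00101✓ 00110✓ 00111✓ 01000✓ 01001✓ 01011✓ 01100✓ 01101✓ 01110✓ 10010✓ 10011✓ 10100✓ 10110✓ 10111✓ 11000✓ 11001✓ 11011✓ 11100✓ 11111✓
Round 1: -0011✓ -0100✓ -0110✓ -0111✓ -1000✓ -1001✓ -1011✓ -1100✓ 0-000✓ 0-001✓ 0-011✓ 0-100✓ 0-101✓ 0-110✓ 00-00✓ 00-01✓ 00-11✓ 000-1✓ 0000-✓ 001-0✓ 001-1✓ 0010-✓ 0011-✓ 01-00✓ 01-01✓ 010-1✓ 0100-✓ 011-0✓ 0110-✓ 1-011✓ 1-100✓ 1-111✓ 10-10✓ 10-11✓ 1001-✓ 101-0✓ 1011-✓ 11-00✓ 11-11✓ 110-1✓ 1100-✓
Round 2: --011 --100 -0-11 -01-0 -011- -1-00 -10-1 -100- 0--00✓ 0--01✓ 0-0-1 0-00-✓ 0-1-0 0-10-✓ 00--1 00-0-✓ 001-- 01-0-✓ 1--11 10-1-
Round 3: 0--0-
PIs = {--011, --100, -0-11, -01-0, -011-, -1-00, -10-1, -100-, 0--0-, 0-0-1, 0-1-0, 00--1, 001--, 1--11, 10-1-}
Coverage chart:
  m0: 0--0- ←essential
  m1: 0--0-,0-0-1,00--1
  m3: --011,-0-11,0-0-1,00--1
  m4: --100,-01-0,0--0-,0-1-0,001--
  m5: 0--0-,00--1,001--
  m6: -01-0,-011-,0-1-0,001--
  m7: -0-11,-011-,00--1,001--
  m8: -1-00,-100-,0--0-
  m9: -10-1,-100-,0--0-,0-0-1
  m11: --011,-10-1,0-0-1
  m12: --100,-1-00,0--0-,0-1-0
  m13: 0--0- ←essential
  m14: 0-1-0 ←essential
  m18: 10-1- ←essential
  m19: --011,-0-11,1--11,10-1-
  m20: --100,-01-0
  m22: -01-0,-011-,10-1-
  m23: -0-11,-011-,1--11,10-1-
  m24: -1-00,-100-
  m25: -10-1,-100-
  m27: --011,-10-1,1--11
  m28: --100,-1-00
  m31: 1--11 ←essential
Essential: 0--0-, 0-1-0, 1--11, 10-1-

4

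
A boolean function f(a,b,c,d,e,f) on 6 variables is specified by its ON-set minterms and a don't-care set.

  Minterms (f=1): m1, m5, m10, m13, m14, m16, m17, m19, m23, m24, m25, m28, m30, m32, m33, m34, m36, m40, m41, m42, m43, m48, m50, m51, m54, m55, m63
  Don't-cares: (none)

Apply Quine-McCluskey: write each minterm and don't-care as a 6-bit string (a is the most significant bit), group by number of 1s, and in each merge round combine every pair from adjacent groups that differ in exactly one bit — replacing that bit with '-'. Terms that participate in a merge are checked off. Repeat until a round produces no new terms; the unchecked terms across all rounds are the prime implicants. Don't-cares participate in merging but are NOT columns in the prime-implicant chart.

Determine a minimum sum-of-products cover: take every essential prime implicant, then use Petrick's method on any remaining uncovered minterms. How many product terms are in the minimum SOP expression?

Round 0: 000001✓ 000101✓ 001010✓ 001101✓ 001110✓ 010000✓ 010001✓ 010011✓ 010111✓ 011000✓ 011001✓ 011100✓ 011110✓ 100000✓ 100001✓ 100010✓ 100100✓ 101000✓ 101001✓ 101010✓ 101011✓ 110000✓ 110010✓ 110011✓ 110110✓ 110111✓ 111111✓
Round 1: -00001 -01010 -10000 -10011✓ -10111✓ 0-0001 0-1110 00-101 000-01 001-10 01-000✓ 01-001✓ 010-11✓ 0100-1 01000-✓ 011-00 01100-✓ 0111-0 1-0000✓ 1-0010✓ 10-000✓ 10-001✓ 10-010✓ 100-00 1000-0✓ 10000-✓ 1010-0✓ 1010-1✓ 10100-✓ 10101-✓ 11-111 110-10✓ 110-11✓ 1100-0✓ 11001-✓ 11011-✓
Round 2: -10-11 01-00- 1-00-0 10-0-0 10-00- 1010-- 110-1-
PIs = {-00001, -01010, -10-11, -10000, 0-0001, 0-1110, 00-101, 000-01, 001-10, 01-00-, 0100-1, 011-00, 0111-0, 1-00-0, 10-0-0, 10-00-, 100-00, 1010--, 11-111, 110-1-}
Coverage chart:
  m1: -00001,0-0001,000-01
  m5: 00-101,000-01
  m10: -01010,001-10
  m13: 00-101 ←essential
  m14: 0-1110,001-10
  m16: -10000,01-00-
  m17: 0-0001,01-00-,0100-1
  m19: -10-11,0100-1
  m23: -10-11 ←essential
  m24: 01-00-,011-00
  m25: 01-00- ←essential
  m28: 011-00,0111-0
  m30: 0-1110,0111-0
  m32: 1-00-0,10-0-0,10-00-,100-00
  m33: -00001,10-00-
  m34: 1-00-0,10-0-0
  m36: 100-00 ←essential
  m40: 10-0-0,10-00-,1010--
  m41: 10-00-,1010--
  m42: -01010,10-0-0,1010--
  m43: 1010-- ←essential
  m48: -10000,1-00-0
  m50: 1-00-0,110-1-
  m51: -10-11,110-1-
  m54: 110-1- ←essential
  m55: -10-11,11-111,110-1-
  m63: 11-111 ←essential
Essential: -10-11, 00-101, 01-00-, 100-00, 1010--, 11-111, 110-1-
Petrick residual → -00001, 001-10, 0111-0, 1-00-0
Min cover (11 terms): b'c'd'e'f + bc'ef + a'b'de'f + a'b'cef' + a'bd'e' + a'bcdf' + ac'd'f' + ab'c'e'f' + ab'cd' + abdef + abc'e

11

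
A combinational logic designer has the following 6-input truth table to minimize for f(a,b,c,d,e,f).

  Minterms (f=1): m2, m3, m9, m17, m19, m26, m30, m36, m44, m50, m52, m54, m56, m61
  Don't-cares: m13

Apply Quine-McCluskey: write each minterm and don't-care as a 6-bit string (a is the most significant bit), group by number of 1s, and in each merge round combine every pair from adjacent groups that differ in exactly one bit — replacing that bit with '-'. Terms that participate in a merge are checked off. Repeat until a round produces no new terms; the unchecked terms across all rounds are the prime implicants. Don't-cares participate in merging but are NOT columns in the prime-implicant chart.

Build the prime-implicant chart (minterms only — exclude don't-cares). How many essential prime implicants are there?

8

size-2^0 implicants → 000010(✓)  000011(✓)  001001(✓)  001101(✓)  010001(✓)  010011(✓)  011010(✓)  011110(✓)  100100(✓)  101100(✓)  110010(✓)  110100(✓)  110110(✓)  111000  111101
size-2^1 implicants → 0-0011  00001-  001-01  0100-1  011-10  1-0100  10-100  110-10  1101-0
Unchecked terms (primes): 0-0011, 00001-, 001-01, 0100-1, 011-10, 1-0100, 10-100, 110-10, 1101-0, 111000, 111101
Minterm coverage:
  m2 ⊆ 00001- [E]
  m3 ⊆ 0-0011,00001-
  m9 ⊆ 001-01 [E]
  m17 ⊆ 0100-1 [E]
  m19 ⊆ 0-0011,0100-1
  m26 ⊆ 011-10 [E]
  m30 ⊆ 011-10 [E]
  m36 ⊆ 1-0100,10-100
  m44 ⊆ 10-100 [E]
  m50 ⊆ 110-10 [E]
  m52 ⊆ 1-0100,1101-0
  m54 ⊆ 110-10,1101-0
  m56 ⊆ 111000 [E]
  m61 ⊆ 111101 [E]
E = {00001-, 001-01, 0100-1, 011-10, 10-100, 110-10, 111000, 111101}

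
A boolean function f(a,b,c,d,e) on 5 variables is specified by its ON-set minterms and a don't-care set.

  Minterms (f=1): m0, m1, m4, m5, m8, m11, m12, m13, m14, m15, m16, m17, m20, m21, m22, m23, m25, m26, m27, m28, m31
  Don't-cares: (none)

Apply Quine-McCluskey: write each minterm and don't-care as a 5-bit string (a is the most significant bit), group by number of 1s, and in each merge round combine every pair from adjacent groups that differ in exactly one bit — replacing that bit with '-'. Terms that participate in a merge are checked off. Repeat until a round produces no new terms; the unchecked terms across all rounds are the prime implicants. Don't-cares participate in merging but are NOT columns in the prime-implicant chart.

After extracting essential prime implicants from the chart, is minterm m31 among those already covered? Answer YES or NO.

Round 0: 00000✓ 00001✓ 00100✓ 00101✓ 01000✓ 01011✓ 01100✓ 01101✓ 01110✓ 01111✓ 10000✓ 10001✓ 10100✓ 10101✓ 10110✓ 10111✓ 11001✓ 11010✓ 11011✓ 11100✓ 11111✓
Round 1: -0000✓ -0001✓ -0100✓ -0101✓ -1011✓ -1100✓ -1111✓ 0-000✓ 0-100✓ 0-101✓ 00-00✓ 00-01✓ 0000-✓ 0010-✓ 01-00✓ 01-11✓ 011-0✓ 011-1✓ 0110-✓ 0111-✓ 1-001 1-100✓ 1-111 10-00✓ 10-01✓ 1000-✓ 101-0✓ 101-1✓ 1010-✓ 1011-✓ 11-11✓ 110-1 1101-
Round 2: --100 -0-00✓ -0-01✓ -000-✓ -010-✓ -1-11 0--00 0-10- 00-0-✓ 011-- 10-0-✓ 101--
Round 3: -0-0-
PIs = {--100, -0-0-, -1-11, 0--00, 0-10-, 011--, 1-001, 1-111, 101--, 110-1, 1101-}
Coverage chart:
  m0: -0-0-,0--00
  m1: -0-0- ←essential
  m4: --100,-0-0-,0--00,0-10-
  m5: -0-0-,0-10-
  m8: 0--00 ←essential
  m11: -1-11 ←essential
  m12: --100,0--00,0-10-,011--
  m13: 0-10-,011--
  m14: 011-- ←essential
  m15: -1-11,011--
  m16: -0-0- ←essential
  m17: -0-0-,1-001
  m20: --100,-0-0-,101--
  m21: -0-0-,101--
  m22: 101-- ←essential
  m23: 1-111,101--
  m25: 1-001,110-1
  m26: 1101- ←essential
  m27: -1-11,110-1,1101-
  m28: --100 ←essential
  m31: -1-11,1-111
Essential: --100, -0-0-, -1-11, 0--00, 011--, 101--, 1101-

YES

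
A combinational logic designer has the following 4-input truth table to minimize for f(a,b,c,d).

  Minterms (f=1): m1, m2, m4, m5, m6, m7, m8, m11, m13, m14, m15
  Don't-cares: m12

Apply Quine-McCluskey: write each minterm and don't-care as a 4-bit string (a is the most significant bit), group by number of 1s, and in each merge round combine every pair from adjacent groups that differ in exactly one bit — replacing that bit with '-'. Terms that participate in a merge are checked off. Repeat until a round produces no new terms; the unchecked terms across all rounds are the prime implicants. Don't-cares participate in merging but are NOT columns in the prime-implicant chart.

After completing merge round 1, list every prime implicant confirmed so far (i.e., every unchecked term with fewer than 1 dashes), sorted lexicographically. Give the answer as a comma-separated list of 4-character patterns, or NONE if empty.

NONE

[col 0] 0001*, 0010*, 0100*, 0101*, 0110*, 0111*, 1000*, 1011*, 1100*, 1101*, 1110*, 1111*
[col 1] -100*, -101*, -110*, -111*, 0-01, 0-10, 01-0*, 01-1*, 010-*, 011-*, 1-00, 1-11, 11-0*, 11-1*, 110-*, 111-*
[col 2] -1-0*, -1-1*, -10-*, -11-*, 01--*, 11--*
[col 3] -1--
Prime implicants: -1--, 0-01, 0-10, 1-00, 1-11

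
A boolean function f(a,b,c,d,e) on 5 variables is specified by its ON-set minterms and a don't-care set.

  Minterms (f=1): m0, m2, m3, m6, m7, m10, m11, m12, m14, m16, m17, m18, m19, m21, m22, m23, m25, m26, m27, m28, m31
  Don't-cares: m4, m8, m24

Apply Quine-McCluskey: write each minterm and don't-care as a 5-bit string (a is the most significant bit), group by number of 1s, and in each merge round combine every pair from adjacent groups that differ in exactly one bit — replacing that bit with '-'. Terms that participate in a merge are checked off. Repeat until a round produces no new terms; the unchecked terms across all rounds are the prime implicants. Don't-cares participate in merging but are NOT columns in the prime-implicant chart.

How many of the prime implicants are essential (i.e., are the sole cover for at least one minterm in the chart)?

size-2^0 implicants → 00000(✓)  00010(✓)  00011(✓)  00100(✓)  00110(✓)  00111(✓)  01000(✓)  01010(✓)  01011(✓)  01100(✓)  01110(✓)  10000(✓)  10001(✓)  10010(✓)  10011(✓)  10101(✓)  10110(✓)  10111(✓)  11000(✓)  11001(✓)  11010(✓)  11011(✓)  11100(✓)  11111(✓)
size-2^1 implicants → -0000(✓)  -0010(✓)  -0011(✓)  -0110(✓)  -0111(✓)  -1000(✓)  -1010(✓)  -1011(✓)  -1100(✓)  0-000(✓)  0-010(✓)  0-011(✓)  0-100(✓)  0-110(✓)  00-00(✓)  00-10(✓)  00-11(✓)  000-0(✓)  0001-(✓)  001-0(✓)  0011-(✓)  01-00(✓)  01-10(✓)  010-0(✓)  0101-(✓)  011-0(✓)  1-000(✓)  1-001(✓)  1-010(✓)  1-011(✓)  1-111(✓)  10-01(✓)  10-10(✓)  10-11(✓)  100-0(✓)  100-1(✓)  1000-(✓)  1001-(✓)  101-1(✓)  1011-(✓)  11-00(✓)  11-11(✓)  110-0(✓)  110-1(✓)  1100-(✓)  1101-(✓)
size-2^2 implicants → --000(✓)  --010(✓)  --011(✓)  -0-10(✓)  -0-11(✓)  -00-0(✓)  -001-(✓)  -011-(✓)  -1-00  -10-0(✓)  -101-(✓)  0--00(✓)  0--10(✓)  0-0-0(✓)  0-01-(✓)  0-1-0(✓)  00--0(✓)  00-1-(✓)  01--0(✓)  1--11  1-0-0(✓)  1-0-1(✓)  1-00-(✓)  1-01-(✓)  10--1  10-1-(✓)  100--(✓)  110--(✓)
size-2^3 implicants → --0-0  --01-  -0-1-  0---0  1-0--
Unchecked terms (primes): --0-0, --01-, -0-1-, -1-00, 0---0, 1--11, 1-0--, 10--1
Minterm coverage:
  m0 ⊆ --0-0,0---0
  m2 ⊆ --0-0,--01-,-0-1-,0---0
  m3 ⊆ --01-,-0-1-
  m6 ⊆ -0-1-,0---0
  m7 ⊆ -0-1- [E]
  m10 ⊆ --0-0,--01-,0---0
  m11 ⊆ --01- [E]
  m12 ⊆ -1-00,0---0
  m14 ⊆ 0---0 [E]
  m16 ⊆ --0-0,1-0--
  m17 ⊆ 1-0--,10--1
  m18 ⊆ --0-0,--01-,-0-1-,1-0--
  m19 ⊆ --01-,-0-1-,1--11,1-0--,10--1
  m21 ⊆ 10--1 [E]
  m22 ⊆ -0-1- [E]
  m23 ⊆ -0-1-,1--11,10--1
  m25 ⊆ 1-0-- [E]
  m26 ⊆ --0-0,--01-,1-0--
  m27 ⊆ --01-,1--11,1-0--
  m28 ⊆ -1-00 [E]
  m31 ⊆ 1--11 [E]
E = {--01-, -0-1-, -1-00, 0---0, 1--11, 1-0--, 10--1}

7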